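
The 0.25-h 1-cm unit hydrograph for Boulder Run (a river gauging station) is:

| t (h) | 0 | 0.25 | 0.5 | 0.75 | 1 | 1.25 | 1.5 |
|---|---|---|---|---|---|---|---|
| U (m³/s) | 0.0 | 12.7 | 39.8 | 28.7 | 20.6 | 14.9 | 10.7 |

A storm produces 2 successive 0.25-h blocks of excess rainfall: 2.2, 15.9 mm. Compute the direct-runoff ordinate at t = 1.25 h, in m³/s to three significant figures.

By discrete convolution, Q_j = Σ (P_i / 10 mm) · U_{j−i}.
At t = 1.25 h (j=5): Q = (2.2/10)·14.9 + (15.9/10)·20.6 = 36.0 m³/s.

Q ≈ 36.0 m³/s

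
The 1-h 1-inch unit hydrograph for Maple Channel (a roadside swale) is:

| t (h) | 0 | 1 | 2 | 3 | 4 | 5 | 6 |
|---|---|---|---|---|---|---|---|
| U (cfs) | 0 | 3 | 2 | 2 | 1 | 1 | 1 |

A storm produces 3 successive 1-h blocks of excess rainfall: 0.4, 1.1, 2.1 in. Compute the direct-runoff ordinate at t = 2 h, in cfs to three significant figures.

By discrete convolution, Q_j = Σ (P_i / 1 in) · U_{j−i}.
At t = 2 h (j=2): Q = (0.4/1)·2 + (1.1/1)·3 + (2.1/1)·0 = 4.10 cfs.

Q ≈ 4.10 cfs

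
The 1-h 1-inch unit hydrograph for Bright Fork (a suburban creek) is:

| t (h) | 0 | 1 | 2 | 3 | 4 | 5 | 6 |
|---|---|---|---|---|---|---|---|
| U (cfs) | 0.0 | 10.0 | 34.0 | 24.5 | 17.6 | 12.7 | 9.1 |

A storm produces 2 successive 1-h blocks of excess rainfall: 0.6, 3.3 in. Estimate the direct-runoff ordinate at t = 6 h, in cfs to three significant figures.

By discrete convolution, Q_j = Σ (P_i / 1 in) · U_{j−i}.
At t = 6 h (j=6): Q = (0.6/1)·9.1 + (3.3/1)·12.7 = 47.4 cfs.

Q ≈ 47.4 cfs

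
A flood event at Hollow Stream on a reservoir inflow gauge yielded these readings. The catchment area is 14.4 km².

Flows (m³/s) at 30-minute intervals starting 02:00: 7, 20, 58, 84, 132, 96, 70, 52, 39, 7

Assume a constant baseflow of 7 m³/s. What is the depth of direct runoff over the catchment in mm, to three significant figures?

Direct runoff: 0.0, 13.0, 51.0, 77.0, 125.0, 89.0, 63.0, 45.0, 32.0, 0.0 m³/s; ΣQ_DR = 495.0 m³/s.
V = ΣQ_DR · Δt = 495.0 × 1800 s = 8.910 × 10^5 m³.
Over A = 14.4 km², depth = V / A = 61.9 mm.

d ≈ 61.9 mm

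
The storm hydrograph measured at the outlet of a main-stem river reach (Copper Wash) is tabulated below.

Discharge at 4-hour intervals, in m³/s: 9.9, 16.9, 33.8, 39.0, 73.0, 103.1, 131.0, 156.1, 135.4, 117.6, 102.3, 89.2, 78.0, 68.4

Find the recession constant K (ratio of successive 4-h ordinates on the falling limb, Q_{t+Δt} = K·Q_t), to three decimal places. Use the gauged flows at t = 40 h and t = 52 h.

K ≈ 0.874

Using the recession-limb readings at t = 40 h and t = 52 h: Q falls from 102.3 to 68.4 m³/s over 3 intervals.
K = (Q₂/Q₁)^(1/3) = (68.4/102.3)^(1/3) = 0.874.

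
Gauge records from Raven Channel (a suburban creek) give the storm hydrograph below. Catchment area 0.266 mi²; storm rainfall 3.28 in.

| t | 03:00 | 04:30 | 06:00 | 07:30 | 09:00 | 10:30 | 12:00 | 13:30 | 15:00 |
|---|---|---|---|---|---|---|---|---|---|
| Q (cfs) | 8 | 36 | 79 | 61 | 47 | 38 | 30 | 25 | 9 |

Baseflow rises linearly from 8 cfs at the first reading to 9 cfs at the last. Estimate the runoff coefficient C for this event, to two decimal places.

C ≈ 0.68

ΣQ_DR = 256.5 cfs; V = ΣQ_DR·Δt = 1.385 × 10^6 ft³.
Runoff depth d = V / A = 2.241 in.
C = d / P = 2.241 / 3.28 = 0.68.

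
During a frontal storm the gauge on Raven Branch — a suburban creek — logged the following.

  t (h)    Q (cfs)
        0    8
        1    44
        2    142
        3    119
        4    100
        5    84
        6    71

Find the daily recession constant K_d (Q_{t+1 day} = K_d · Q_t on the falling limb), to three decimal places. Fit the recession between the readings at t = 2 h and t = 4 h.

K_d ≈ 0.015

Between t = 2 h and t = 4 h the flow falls from 142 to 100 cfs over 2×1 h = 2 h.
Per-interval ratio K = (100/142)^(1/2) = 0.8392; K_d = K^(24/1) = 0.015.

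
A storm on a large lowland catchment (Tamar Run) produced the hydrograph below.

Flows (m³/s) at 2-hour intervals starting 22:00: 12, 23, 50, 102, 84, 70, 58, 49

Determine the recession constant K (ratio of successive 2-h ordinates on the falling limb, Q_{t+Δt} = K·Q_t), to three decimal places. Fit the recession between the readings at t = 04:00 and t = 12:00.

K ≈ 0.833

Using the recession-limb readings at t = 04:00 and t = 12:00: Q falls from 102 to 49 m³/s over 4 intervals.
K = (Q₂/Q₁)^(1/4) = (49/102)^(1/4) = 0.833.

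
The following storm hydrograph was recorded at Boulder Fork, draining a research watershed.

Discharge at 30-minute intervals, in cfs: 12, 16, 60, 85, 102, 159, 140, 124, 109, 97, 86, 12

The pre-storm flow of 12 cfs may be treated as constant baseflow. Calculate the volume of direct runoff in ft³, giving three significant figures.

Direct-runoff ordinates (Q − Q_b): 0.0, 4.0, 48.0, 73.0, 90.0, 147.0, 128.0, 112.0, 97.0, 85.0, 74.0, 0.0 cfs.
ΣQ_DR = 858.0 cfs.
With Δt = 0.5 h = 1800 s, V = ΣQ_DR · Δt = 858.0 × 1800 = 1.54 × 10^6 ft³.

V ≈ 1.54 × 10^6 ft³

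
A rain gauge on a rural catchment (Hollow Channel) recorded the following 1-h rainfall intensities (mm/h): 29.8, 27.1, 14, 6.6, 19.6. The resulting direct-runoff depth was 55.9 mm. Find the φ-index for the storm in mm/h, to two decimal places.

Only the 4 blocks with intensity above φ contribute runoff: 29.8, 27.1, 14, 19.6 mm/h.
Σ(I−φ)·Δt = d  ⇒  (29.8+27.1+14+19.6 − 4φ)·1 = 55.9
φ = (90.50 − 55.9/1) / 4 = 8.65 mm/h.

φ ≈ 8.65 mm/h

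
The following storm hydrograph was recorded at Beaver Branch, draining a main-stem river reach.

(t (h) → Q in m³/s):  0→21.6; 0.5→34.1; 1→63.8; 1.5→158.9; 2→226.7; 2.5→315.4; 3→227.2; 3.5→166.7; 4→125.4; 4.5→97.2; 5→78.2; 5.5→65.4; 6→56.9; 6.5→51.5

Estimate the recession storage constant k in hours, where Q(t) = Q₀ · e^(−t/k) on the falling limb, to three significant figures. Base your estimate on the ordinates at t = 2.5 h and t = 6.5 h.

On the falling limb, Q drops from 315.4 to 51.5 m³/s between t = 2.5 h and t = 6.5 h (Δt = 4 h).
k = −Δt / ln(Q₂/Q₁) = −4 / ln(51.5/315.4) = 2.21 h.

k ≈ 2.21 h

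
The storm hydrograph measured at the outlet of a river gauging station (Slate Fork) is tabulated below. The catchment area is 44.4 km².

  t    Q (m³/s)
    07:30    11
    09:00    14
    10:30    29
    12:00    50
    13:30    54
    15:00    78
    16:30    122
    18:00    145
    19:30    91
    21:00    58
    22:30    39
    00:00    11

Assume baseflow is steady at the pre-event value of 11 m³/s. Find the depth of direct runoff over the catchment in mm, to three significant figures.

d ≈ 69.3 mm

Direct runoff: 0.0, 3.0, 18.0, 39.0, 43.0, 67.0, 111.0, 134.0, 80.0, 47.0, 28.0, 0.0 m³/s; ΣQ_DR = 570.0 m³/s.
V = ΣQ_DR · Δt = 570.0 × 5400 s = 3.078 × 10^6 m³.
Over A = 44.4 km², depth = V / A = 69.3 mm.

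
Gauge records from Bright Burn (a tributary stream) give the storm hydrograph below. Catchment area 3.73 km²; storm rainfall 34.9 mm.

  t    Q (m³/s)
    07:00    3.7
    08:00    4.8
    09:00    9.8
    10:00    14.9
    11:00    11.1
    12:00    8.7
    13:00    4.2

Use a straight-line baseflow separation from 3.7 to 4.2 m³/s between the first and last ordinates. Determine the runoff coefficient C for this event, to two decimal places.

C ≈ 0.82

ΣQ_DR = 29.55 m³/s; V = ΣQ_DR·Δt = 1.064 × 10^5 m³.
Runoff depth d = V / A = 28.52 mm.
C = d / P = 28.52 / 34.9 = 0.82.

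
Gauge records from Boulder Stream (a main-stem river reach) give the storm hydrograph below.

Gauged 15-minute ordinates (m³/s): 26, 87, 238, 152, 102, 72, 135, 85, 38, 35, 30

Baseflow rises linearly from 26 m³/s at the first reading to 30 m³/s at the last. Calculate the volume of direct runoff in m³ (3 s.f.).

Direct-runoff ordinates (Q − Q_b): 0.00, 60.60, 211.20, 124.80, 74.40, 44.00, 106.60, 56.20, 8.80, 5.40, 0.00 m³/s.
ΣQ_DR = 692.0 m³/s.
With Δt = 0.25 h = 900 s, V = ΣQ_DR · Δt = 692.0 × 900 = 6.23 × 10^5 m³.

V ≈ 6.23 × 10^5 m³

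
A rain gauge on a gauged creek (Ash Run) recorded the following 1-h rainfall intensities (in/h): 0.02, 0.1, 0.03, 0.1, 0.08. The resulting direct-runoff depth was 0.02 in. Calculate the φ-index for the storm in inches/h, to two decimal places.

Only the 2 blocks with intensity above φ contribute runoff: 0.1, 0.1 in/h.
Σ(I−φ)·Δt = d  ⇒  (0.1+0.1 − 2φ)·1 = 0.02
φ = (0.2000 − 0.02/1) / 2 = 0.09 in/h.

φ ≈ 0.09 in/h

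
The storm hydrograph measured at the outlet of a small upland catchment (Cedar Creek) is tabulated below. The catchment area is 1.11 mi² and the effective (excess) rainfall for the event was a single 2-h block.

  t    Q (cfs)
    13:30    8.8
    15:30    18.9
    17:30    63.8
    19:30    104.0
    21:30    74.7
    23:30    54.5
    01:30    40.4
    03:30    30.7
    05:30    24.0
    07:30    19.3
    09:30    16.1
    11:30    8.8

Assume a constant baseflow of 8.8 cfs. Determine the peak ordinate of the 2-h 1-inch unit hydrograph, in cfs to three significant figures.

U_p ≈ 95.1 cfs

Direct runoff: 0.0, 10.1, 55.0, 95.2, 65.9, 45.7, 31.6, 21.9, 15.2, 10.5, 7.3, 0.0 cfs; ΣQ_DR = 358.4 cfs, peak = 95.2 cfs.
Runoff depth d = ΣQ_DR·Δt / A = 358.4 × 7200 / (1.11 mi²) = 1.001 in.
The 1-inch UH is the DRH scaled by (1 in)/d, so U_p = 95.2 × 1/1.001 = 95.1 cfs.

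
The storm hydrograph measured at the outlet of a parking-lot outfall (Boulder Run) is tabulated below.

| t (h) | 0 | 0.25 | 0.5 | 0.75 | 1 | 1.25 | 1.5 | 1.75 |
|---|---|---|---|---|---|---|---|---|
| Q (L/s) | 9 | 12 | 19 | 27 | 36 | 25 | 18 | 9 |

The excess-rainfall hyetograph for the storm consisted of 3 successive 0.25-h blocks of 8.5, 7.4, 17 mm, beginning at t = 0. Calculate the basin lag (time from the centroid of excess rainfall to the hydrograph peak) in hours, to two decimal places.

Centroid of excess rainfall: t_c = Σ P_i·t̄_i / ΣP_i = 0.4396 h (block centres at 0.125, 0.375, 0.625 h).
Hydrograph peak occurs at t = 1 h, so basin lag t_L = 1 − 0.4396 = 0.56 h.

t_L ≈ 0.56 h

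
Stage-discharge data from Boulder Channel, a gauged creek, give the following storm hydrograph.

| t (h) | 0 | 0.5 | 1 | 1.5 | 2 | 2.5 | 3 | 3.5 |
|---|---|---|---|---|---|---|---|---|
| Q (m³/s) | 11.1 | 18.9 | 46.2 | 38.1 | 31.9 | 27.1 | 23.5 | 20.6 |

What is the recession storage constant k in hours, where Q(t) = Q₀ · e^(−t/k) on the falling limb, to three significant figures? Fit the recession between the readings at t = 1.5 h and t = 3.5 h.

On the falling limb, Q drops from 38.1 to 20.6 m³/s between t = 1.5 h and t = 3.5 h (Δt = 2 h).
k = −Δt / ln(Q₂/Q₁) = −2 / ln(20.6/38.1) = 3.25 h.

k ≈ 3.25 h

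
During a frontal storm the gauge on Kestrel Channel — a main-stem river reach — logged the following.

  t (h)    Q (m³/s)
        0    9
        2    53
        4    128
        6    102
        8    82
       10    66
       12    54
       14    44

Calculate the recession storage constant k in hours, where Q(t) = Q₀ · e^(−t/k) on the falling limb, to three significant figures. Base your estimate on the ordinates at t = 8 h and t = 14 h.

On the falling limb, Q drops from 82 to 44 m³/s between t = 8 h and t = 14 h (Δt = 6 h).
k = −Δt / ln(Q₂/Q₁) = −6 / ln(44/82) = 9.64 h.

k ≈ 9.64 h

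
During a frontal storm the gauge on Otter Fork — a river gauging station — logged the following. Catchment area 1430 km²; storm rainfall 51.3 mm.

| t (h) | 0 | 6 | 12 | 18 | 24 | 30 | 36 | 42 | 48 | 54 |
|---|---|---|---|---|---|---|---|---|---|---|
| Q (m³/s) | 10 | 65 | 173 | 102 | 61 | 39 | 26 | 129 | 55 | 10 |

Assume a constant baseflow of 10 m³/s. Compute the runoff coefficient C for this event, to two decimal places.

ΣQ_DR = 570.0 m³/s; V = ΣQ_DR·Δt = 1.231 × 10^7 m³.
Runoff depth d = V / A = 8.610 mm.
C = d / P = 8.610 / 51.3 = 0.17.

C ≈ 0.17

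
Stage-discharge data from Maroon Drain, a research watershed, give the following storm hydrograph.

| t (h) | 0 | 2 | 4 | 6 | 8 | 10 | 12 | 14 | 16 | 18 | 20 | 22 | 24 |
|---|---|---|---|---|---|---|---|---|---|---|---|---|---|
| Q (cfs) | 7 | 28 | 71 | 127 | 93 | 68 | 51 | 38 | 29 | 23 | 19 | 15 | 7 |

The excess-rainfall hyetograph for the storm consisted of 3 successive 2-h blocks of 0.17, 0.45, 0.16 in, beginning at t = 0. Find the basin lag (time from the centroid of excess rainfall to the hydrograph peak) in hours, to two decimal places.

t_L ≈ 3.03 h

Centroid of excess rainfall: t_c = Σ P_i·t̄_i / ΣP_i = 2.9744 h (block centres at 1, 3, 5 h).
Hydrograph peak occurs at t = 6 h, so basin lag t_L = 6 − 2.9744 = 3.03 h.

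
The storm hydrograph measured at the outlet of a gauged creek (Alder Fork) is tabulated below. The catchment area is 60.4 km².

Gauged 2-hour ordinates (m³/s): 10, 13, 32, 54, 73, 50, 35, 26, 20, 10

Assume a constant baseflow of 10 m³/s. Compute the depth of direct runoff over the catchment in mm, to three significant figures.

d ≈ 26.6 mm

Direct runoff: 0.0, 3.0, 22.0, 44.0, 63.0, 40.0, 25.0, 16.0, 10.0, 0.0 m³/s; ΣQ_DR = 223.0 m³/s.
V = ΣQ_DR · Δt = 223.0 × 7200 s = 1.606 × 10^6 m³.
Over A = 60.4 km², depth = V / A = 26.6 mm.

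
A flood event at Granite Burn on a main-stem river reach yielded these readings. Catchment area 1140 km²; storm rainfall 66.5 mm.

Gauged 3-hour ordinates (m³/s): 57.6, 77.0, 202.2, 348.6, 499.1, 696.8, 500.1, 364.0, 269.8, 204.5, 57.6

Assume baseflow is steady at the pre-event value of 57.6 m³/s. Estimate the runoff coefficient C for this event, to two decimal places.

C ≈ 0.38

ΣQ_DR = 2644 m³/s; V = ΣQ_DR·Δt = 2.855 × 10^7 m³.
Runoff depth d = V / A = 25.05 mm.
C = d / P = 25.05 / 66.5 = 0.38.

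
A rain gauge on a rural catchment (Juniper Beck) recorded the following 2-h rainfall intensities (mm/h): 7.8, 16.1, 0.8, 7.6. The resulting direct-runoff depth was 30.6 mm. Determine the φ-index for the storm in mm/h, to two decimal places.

Only the 3 blocks with intensity above φ contribute runoff: 7.8, 16.1, 7.6 mm/h.
Σ(I−φ)·Δt = d  ⇒  (7.8+16.1+7.6 − 3φ)·2 = 30.6
φ = (31.50 − 30.6/2) / 3 = 5.40 mm/h.

φ ≈ 5.40 mm/h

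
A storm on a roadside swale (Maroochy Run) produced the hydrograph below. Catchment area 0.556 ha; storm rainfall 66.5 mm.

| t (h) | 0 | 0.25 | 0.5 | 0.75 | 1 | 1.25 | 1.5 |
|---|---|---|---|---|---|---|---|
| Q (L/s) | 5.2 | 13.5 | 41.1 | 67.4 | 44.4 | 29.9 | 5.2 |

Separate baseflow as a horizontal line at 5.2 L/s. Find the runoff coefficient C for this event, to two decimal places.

C ≈ 0.41

ΣQ_DR = 170.3 L/s; V = ΣQ_DR·Δt = 1.533 × 10^5 L.
Runoff depth d = V / A = 27.57 mm.
C = d / P = 27.57 / 66.5 = 0.41.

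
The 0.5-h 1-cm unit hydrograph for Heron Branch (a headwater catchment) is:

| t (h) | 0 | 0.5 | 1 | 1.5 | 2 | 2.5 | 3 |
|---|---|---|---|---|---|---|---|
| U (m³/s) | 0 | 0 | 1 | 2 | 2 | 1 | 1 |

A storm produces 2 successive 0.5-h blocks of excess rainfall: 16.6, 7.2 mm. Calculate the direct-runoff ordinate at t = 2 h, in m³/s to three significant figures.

By discrete convolution, Q_j = Σ (P_i / 10 mm) · U_{j−i}.
At t = 2 h (j=4): Q = (16.6/10)·2 + (7.2/10)·2 = 4.76 m³/s.

Q ≈ 4.76 m³/s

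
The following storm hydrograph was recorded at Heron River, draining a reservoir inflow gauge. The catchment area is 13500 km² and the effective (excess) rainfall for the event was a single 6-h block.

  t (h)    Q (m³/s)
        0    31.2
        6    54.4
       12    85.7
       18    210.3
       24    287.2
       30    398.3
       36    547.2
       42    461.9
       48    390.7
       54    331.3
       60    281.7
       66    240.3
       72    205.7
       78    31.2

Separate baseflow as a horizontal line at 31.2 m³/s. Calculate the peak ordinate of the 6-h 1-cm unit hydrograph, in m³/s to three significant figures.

Direct runoff: 0.0, 23.2, 54.5, 179.1, 256.0, 367.1, 516.0, 430.7, 359.5, 300.1, 250.5, 209.1, 174.5, 0.0 m³/s; ΣQ_DR = 3120 m³/s, peak = 516.0 m³/s.
Runoff depth d = ΣQ_DR·Δt / A = 3120 × 21600 / (13500 km²) = 4.992 mm.
The 1-cm UH is the DRH scaled by (10 mm)/d, so U_p = 516.0 × 10/4.992 = 1030 m³/s.

U_p ≈ 1030 m³/s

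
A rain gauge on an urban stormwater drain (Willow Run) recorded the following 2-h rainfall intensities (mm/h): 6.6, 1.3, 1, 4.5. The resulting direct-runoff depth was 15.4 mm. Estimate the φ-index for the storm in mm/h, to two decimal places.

Only the 2 blocks with intensity above φ contribute runoff: 6.6, 4.5 mm/h.
Σ(I−φ)·Δt = d  ⇒  (6.6+4.5 − 2φ)·2 = 15.4
φ = (11.10 − 15.4/2) / 2 = 1.70 mm/h.

φ ≈ 1.70 mm/h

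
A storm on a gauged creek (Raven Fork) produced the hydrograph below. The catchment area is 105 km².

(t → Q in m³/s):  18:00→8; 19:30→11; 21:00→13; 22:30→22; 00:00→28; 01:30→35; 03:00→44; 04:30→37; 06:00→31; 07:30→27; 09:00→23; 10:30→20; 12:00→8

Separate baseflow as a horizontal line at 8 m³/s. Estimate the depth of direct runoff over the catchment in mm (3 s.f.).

Direct runoff: 0.0, 3.0, 5.0, 14.0, 20.0, 27.0, 36.0, 29.0, 23.0, 19.0, 15.0, 12.0, 0.0 m³/s; ΣQ_DR = 203.0 m³/s.
V = ΣQ_DR · Δt = 203.0 × 5400 s = 1.096 × 10^6 m³.
Over A = 105 km², depth = V / A = 10.4 mm.

d ≈ 10.4 mm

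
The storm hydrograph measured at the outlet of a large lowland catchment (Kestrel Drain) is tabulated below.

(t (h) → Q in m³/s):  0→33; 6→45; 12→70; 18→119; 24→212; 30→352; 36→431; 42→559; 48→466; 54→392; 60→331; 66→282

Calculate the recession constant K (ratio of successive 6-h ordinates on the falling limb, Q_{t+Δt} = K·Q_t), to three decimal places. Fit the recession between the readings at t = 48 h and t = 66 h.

K ≈ 0.846

Using the recession-limb readings at t = 48 h and t = 66 h: Q falls from 466 to 282 m³/s over 3 intervals.
K = (Q₂/Q₁)^(1/3) = (282/466)^(1/3) = 0.846.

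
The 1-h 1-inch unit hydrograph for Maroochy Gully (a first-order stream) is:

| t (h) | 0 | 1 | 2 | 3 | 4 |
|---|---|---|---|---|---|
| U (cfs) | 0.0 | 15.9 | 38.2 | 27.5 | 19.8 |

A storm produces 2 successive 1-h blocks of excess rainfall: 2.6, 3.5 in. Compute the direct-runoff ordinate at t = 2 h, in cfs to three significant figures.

By discrete convolution, Q_j = Σ (P_i / 1 in) · U_{j−i}.
At t = 2 h (j=2): Q = (2.6/1)·38.2 + (3.5/1)·15.9 = 155 cfs.

Q ≈ 155 cfs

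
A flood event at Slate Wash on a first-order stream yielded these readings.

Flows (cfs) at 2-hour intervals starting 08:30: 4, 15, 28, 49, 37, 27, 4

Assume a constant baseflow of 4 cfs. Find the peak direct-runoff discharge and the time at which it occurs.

Subtracting baseflow gives direct-runoff ordinates: 0.0, 11.0, 24.0, 45.0, 33.0, 23.0, 0.0 cfs.
The maximum is 45.0 cfs, occurring at the reading for t = 14:30.

Q_p = 45.0 cfs at t = 14:30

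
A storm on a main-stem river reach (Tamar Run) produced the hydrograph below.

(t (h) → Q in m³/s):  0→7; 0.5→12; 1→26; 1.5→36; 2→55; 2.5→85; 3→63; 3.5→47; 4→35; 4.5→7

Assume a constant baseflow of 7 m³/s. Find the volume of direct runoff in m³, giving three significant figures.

Direct-runoff ordinates (Q − Q_b): 0.0, 5.0, 19.0, 29.0, 48.0, 78.0, 56.0, 40.0, 28.0, 0.0 m³/s.
ΣQ_DR = 303.0 m³/s.
With Δt = 0.5 h = 1800 s, V = ΣQ_DR · Δt = 303.0 × 1800 = 5.45 × 10^5 m³.

V ≈ 5.45 × 10^5 m³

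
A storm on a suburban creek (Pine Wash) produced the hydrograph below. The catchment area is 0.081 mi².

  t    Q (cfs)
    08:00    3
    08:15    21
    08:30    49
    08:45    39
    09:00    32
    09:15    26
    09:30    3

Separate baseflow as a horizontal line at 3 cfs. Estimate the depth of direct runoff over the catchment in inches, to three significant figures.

Direct runoff: 0.0, 18.0, 46.0, 36.0, 29.0, 23.0, 0.0 cfs; ΣQ_DR = 152.0 cfs.
V = ΣQ_DR · Δt = 152.0 × 900 s = 1.368 × 10^5 ft³.
Over A = 0.081 mi², depth = V / A = 0.727 in.

d ≈ 0.727 in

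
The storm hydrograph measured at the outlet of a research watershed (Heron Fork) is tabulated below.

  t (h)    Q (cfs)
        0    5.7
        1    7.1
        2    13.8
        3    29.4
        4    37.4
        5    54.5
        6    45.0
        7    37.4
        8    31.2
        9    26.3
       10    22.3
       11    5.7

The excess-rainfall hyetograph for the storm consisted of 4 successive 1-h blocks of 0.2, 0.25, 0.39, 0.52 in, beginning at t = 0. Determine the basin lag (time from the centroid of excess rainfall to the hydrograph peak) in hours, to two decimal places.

t_L ≈ 2.60 h

Centroid of excess rainfall: t_c = Σ P_i·t̄_i / ΣP_i = 2.4044 h (block centres at 0.5, 1.5, 2.5, 3.5 h).
Hydrograph peak occurs at t = 5 h, so basin lag t_L = 5 − 2.4044 = 2.60 h.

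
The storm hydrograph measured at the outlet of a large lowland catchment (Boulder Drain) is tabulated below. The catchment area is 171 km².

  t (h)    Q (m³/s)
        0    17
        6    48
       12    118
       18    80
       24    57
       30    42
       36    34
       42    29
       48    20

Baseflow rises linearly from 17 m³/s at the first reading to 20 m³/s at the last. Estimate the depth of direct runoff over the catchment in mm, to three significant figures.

d ≈ 35.2 mm

Direct runoff: 0.00, 30.62, 100.25, 61.88, 38.50, 23.12, 14.75, 9.38, 0.00 m³/s; ΣQ_DR = 278.5 m³/s.
V = ΣQ_DR · Δt = 278.5 × 21600 s = 6.016 × 10^6 m³.
Over A = 171 km², depth = V / A = 35.2 mm.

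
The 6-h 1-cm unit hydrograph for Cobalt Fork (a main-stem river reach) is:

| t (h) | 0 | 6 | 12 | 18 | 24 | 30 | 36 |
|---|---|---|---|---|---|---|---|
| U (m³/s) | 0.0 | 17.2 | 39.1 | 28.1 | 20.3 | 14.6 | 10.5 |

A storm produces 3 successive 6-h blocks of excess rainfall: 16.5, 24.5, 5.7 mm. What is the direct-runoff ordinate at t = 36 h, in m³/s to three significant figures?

Q ≈ 64.7 m³/s

By discrete convolution, Q_j = Σ (P_i / 10 mm) · U_{j−i}.
At t = 36 h (j=6): Q = (16.5/10)·10.5 + (24.5/10)·14.6 + (5.7/10)·20.3 = 64.7 m³/s.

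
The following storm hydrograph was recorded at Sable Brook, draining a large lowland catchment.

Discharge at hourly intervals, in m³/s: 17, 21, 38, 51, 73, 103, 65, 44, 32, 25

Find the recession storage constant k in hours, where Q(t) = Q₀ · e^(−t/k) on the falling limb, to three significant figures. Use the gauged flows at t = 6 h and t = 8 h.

k ≈ 2.82 h

On the falling limb, Q drops from 65 to 32 m³/s between t = 6 h and t = 8 h (Δt = 2 h).
k = −Δt / ln(Q₂/Q₁) = −2 / ln(32/65) = 2.82 h.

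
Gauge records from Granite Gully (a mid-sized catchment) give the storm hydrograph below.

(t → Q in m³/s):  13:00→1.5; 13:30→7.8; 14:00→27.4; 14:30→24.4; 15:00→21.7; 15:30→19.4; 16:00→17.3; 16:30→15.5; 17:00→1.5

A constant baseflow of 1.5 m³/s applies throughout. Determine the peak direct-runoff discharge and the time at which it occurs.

Q_p = 25.9 m³/s at t = 14:00

Subtracting baseflow gives direct-runoff ordinates: 0.0, 6.3, 25.9, 22.9, 20.2, 17.9, 15.8, 14.0, 0.0 m³/s.
The maximum is 25.9 m³/s, occurring at the reading for t = 14:00.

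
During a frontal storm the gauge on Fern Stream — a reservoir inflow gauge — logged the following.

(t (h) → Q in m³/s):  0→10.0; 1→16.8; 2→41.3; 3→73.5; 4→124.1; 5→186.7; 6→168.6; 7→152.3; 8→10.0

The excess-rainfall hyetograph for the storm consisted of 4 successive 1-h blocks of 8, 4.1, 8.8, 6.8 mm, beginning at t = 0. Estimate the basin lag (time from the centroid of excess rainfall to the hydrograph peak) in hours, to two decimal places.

t_L ≈ 2.98 h

Centroid of excess rainfall: t_c = Σ P_i·t̄_i / ΣP_i = 2.0199 h (block centres at 0.5, 1.5, 2.5, 3.5 h).
Hydrograph peak occurs at t = 5 h, so basin lag t_L = 5 − 2.0199 = 2.98 h.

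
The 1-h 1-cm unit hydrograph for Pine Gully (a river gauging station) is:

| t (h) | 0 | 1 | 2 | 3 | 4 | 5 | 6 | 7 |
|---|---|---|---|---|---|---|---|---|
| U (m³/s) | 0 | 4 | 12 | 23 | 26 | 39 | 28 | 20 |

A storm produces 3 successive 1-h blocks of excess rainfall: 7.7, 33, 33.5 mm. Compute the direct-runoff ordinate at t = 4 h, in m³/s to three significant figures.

By discrete convolution, Q_j = Σ (P_i / 10 mm) · U_{j−i}.
At t = 4 h (j=4): Q = (7.7/10)·26 + (33/10)·23 + (33.5/10)·12 = 136 m³/s.

Q ≈ 136 m³/s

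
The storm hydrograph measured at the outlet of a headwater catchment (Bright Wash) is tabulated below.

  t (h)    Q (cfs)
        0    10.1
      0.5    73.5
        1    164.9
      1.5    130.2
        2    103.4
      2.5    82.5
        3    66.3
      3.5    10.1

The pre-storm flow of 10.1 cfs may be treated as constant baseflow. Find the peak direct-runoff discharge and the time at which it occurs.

Q_p = 154.8 cfs at t = 1 h

Subtracting baseflow gives direct-runoff ordinates: 0.0, 63.4, 154.8, 120.1, 93.3, 72.4, 56.2, 0.0 cfs.
The maximum is 154.8 cfs, occurring at the reading for t = 1 h.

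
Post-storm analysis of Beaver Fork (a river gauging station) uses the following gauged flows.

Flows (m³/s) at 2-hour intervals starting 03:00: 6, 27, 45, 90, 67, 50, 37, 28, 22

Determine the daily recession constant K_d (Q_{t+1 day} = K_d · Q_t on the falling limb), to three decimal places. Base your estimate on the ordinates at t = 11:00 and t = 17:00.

K_d ≈ 0.031

Between t = 11:00 and t = 17:00 the flow falls from 67 to 28 m³/s over 3×2 h = 6 h.
Per-interval ratio K = (28/67)^(1/3) = 0.7476; K_d = K^(24/2) = 0.031.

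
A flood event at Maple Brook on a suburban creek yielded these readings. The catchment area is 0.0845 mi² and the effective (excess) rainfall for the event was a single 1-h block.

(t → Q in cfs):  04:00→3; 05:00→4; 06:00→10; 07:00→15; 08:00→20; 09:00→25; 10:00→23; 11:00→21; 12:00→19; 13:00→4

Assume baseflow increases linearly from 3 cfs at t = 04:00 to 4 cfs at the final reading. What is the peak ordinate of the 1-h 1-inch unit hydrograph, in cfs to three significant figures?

U_p ≈ 10.7 cfs

Direct runoff: 0.00, 0.89, 6.78, 11.67, 16.56, 21.44, 19.33, 17.22, 15.11, 0.00 cfs; ΣQ_DR = 109.0 cfs, peak = 21.44 cfs.
Runoff depth d = ΣQ_DR·Δt / A = 109.0 × 3600 / (0.0845 mi²) = 1.999 in.
The 1-inch UH is the DRH scaled by (1 in)/d, so U_p = 21.44 × 1/1.999 = 10.7 cfs.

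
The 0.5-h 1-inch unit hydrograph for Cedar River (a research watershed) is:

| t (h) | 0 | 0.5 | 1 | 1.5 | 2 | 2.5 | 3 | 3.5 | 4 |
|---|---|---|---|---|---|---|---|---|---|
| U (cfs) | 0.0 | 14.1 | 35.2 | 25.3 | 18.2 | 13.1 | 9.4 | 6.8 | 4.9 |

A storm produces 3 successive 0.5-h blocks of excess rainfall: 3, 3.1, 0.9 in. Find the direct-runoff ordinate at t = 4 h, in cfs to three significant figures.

Q ≈ 44.2 cfs

By discrete convolution, Q_j = Σ (P_i / 1 in) · U_{j−i}.
At t = 4 h (j=8): Q = (3/1)·4.9 + (3.1/1)·6.8 + (0.9/1)·9.4 = 44.2 cfs.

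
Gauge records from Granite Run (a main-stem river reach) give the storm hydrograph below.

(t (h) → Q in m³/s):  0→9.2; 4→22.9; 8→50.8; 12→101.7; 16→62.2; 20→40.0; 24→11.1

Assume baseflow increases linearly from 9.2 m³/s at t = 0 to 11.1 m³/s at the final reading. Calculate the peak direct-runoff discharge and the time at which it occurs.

Q_p = 91.55 m³/s at t = 12 h

Subtracting baseflow gives direct-runoff ordinates: 0.00, 13.38, 40.97, 91.55, 51.73, 29.22, 0.00 m³/s.
The maximum is 91.55 m³/s, occurring at the reading for t = 12 h.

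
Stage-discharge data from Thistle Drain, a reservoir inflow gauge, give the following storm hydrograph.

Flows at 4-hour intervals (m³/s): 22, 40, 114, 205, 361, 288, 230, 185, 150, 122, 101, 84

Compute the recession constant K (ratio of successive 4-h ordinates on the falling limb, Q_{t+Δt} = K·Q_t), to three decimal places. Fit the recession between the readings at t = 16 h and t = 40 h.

K ≈ 0.809

Using the recession-limb readings at t = 16 h and t = 40 h: Q falls from 361 to 101 m³/s over 6 intervals.
K = (Q₂/Q₁)^(1/6) = (101/361)^(1/6) = 0.809.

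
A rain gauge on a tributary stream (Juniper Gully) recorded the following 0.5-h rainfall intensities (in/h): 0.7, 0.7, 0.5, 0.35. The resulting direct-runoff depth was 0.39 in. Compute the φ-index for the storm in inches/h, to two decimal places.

φ ≈ 0.37 in/h

Only the 3 blocks with intensity above φ contribute runoff: 0.7, 0.7, 0.5 in/h.
Σ(I−φ)·Δt = d  ⇒  (0.7+0.7+0.5 − 3φ)·0.5 = 0.39
φ = (1.900 − 0.39/0.5) / 3 = 0.37 in/h.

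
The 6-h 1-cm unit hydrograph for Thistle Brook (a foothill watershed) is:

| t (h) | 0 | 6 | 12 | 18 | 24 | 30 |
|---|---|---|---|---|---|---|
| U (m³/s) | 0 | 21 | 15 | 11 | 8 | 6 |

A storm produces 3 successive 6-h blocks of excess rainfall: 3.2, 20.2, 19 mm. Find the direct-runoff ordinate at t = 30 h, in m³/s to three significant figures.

Q ≈ 39.0 m³/s

By discrete convolution, Q_j = Σ (P_i / 10 mm) · U_{j−i}.
At t = 30 h (j=5): Q = (3.2/10)·6 + (20.2/10)·8 + (19/10)·11 = 39.0 m³/s.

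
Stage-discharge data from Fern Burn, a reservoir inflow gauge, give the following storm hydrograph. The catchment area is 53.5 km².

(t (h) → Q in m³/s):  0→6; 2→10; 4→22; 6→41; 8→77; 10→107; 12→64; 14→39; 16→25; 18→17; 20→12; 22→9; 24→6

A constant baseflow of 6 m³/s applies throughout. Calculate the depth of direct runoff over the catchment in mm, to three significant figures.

d ≈ 48.0 mm

Direct runoff: 0.0, 4.0, 16.0, 35.0, 71.0, 101.0, 58.0, 33.0, 19.0, 11.0, 6.0, 3.0, 0.0 m³/s; ΣQ_DR = 357.0 m³/s.
V = ΣQ_DR · Δt = 357.0 × 7200 s = 2.570 × 10^6 m³.
Over A = 53.5 km², depth = V / A = 48.0 mm.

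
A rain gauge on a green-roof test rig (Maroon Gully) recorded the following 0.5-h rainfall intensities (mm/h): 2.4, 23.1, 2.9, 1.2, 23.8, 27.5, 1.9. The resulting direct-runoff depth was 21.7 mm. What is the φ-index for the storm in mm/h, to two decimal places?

φ ≈ 10.33 mm/h

Only the 3 blocks with intensity above φ contribute runoff: 23.1, 23.8, 27.5 mm/h.
Σ(I−φ)·Δt = d  ⇒  (23.1+23.8+27.5 − 3φ)·0.5 = 21.7
φ = (74.40 − 21.7/0.5) / 3 = 10.33 mm/h.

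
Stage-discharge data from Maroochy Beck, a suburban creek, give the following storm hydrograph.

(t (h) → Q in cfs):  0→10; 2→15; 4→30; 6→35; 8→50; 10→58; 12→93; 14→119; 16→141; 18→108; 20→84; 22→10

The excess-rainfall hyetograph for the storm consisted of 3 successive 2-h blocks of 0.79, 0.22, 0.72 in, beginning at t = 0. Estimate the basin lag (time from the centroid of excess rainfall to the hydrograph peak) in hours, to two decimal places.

Centroid of excess rainfall: t_c = Σ P_i·t̄_i / ΣP_i = 2.9191 h (block centres at 1, 3, 5 h).
Hydrograph peak occurs at t = 16 h, so basin lag t_L = 16 − 2.9191 = 13.08 h.

t_L ≈ 13.08 h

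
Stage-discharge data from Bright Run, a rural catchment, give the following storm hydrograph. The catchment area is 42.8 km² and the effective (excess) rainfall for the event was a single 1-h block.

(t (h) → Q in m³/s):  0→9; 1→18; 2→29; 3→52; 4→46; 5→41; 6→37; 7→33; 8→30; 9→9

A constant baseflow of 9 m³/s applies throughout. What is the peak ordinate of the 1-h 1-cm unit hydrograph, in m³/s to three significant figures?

Direct runoff: 0.0, 9.0, 20.0, 43.0, 37.0, 32.0, 28.0, 24.0, 21.0, 0.0 m³/s; ΣQ_DR = 214.0 m³/s, peak = 43.0 m³/s.
Runoff depth d = ΣQ_DR·Δt / A = 214.0 × 3600 / (42.8 km²) = 18.00 mm.
The 1-cm UH is the DRH scaled by (10 mm)/d, so U_p = 43.0 × 10/18.00 = 23.9 m³/s.

U_p ≈ 23.9 m³/s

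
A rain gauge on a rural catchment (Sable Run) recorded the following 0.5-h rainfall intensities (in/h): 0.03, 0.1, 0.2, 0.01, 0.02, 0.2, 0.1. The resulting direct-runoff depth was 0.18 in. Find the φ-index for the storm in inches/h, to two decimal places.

Only the 4 blocks with intensity above φ contribute runoff: 0.1, 0.2, 0.2, 0.1 in/h.
Σ(I−φ)·Δt = d  ⇒  (0.1+0.2+0.2+0.1 − 4φ)·0.5 = 0.18
φ = (0.6000 − 0.18/0.5) / 4 = 0.06 in/h.

φ ≈ 0.06 in/h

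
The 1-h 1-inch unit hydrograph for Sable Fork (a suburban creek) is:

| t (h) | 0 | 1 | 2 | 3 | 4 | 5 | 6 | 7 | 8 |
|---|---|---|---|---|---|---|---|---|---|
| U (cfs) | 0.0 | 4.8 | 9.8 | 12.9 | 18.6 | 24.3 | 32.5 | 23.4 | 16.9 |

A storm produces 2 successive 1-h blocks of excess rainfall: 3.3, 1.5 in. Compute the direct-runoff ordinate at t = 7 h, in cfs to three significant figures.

Q ≈ 126 cfs

By discrete convolution, Q_j = Σ (P_i / 1 in) · U_{j−i}.
At t = 7 h (j=7): Q = (3.3/1)·23.4 + (1.5/1)·32.5 = 126 cfs.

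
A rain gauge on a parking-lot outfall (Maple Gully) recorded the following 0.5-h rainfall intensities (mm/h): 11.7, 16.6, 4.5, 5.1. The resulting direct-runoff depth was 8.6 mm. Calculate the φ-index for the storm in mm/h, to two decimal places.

Only the 2 blocks with intensity above φ contribute runoff: 11.7, 16.6 mm/h.
Σ(I−φ)·Δt = d  ⇒  (11.7+16.6 − 2φ)·0.5 = 8.6
φ = (28.30 − 8.6/0.5) / 2 = 5.55 mm/h.

φ ≈ 5.55 mm/h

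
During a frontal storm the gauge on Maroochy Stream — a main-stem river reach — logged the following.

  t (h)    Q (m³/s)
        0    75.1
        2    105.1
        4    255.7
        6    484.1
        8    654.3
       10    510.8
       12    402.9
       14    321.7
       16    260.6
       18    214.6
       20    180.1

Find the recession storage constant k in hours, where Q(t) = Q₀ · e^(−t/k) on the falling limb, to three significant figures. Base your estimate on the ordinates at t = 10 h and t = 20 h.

k ≈ 9.59 h

On the falling limb, Q drops from 510.8 to 180.1 m³/s between t = 10 h and t = 20 h (Δt = 10 h).
k = −Δt / ln(Q₂/Q₁) = −10 / ln(180.1/510.8) = 9.59 h.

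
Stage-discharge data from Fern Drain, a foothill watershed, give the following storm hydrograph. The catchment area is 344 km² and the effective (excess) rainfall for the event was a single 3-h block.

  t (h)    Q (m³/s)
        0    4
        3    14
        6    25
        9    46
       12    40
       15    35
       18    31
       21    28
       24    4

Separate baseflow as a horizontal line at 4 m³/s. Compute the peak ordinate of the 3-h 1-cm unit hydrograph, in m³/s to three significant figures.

Direct runoff: 0.0, 10.0, 21.0, 42.0, 36.0, 31.0, 27.0, 24.0, 0.0 m³/s; ΣQ_DR = 191.0 m³/s, peak = 42.0 m³/s.
Runoff depth d = ΣQ_DR·Δt / A = 191.0 × 10800 / (344 km²) = 5.997 mm.
The 1-cm UH is the DRH scaled by (10 mm)/d, so U_p = 42.0 × 10/5.997 = 70.0 m³/s.

U_p ≈ 70.0 m³/s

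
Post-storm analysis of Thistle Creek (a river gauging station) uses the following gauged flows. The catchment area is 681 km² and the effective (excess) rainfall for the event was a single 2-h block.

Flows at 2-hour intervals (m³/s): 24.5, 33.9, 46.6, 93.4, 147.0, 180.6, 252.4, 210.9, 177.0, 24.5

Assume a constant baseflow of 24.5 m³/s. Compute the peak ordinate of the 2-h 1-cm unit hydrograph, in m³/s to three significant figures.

U_p ≈ 228 m³/s

Direct runoff: 0.0, 9.4, 22.1, 68.9, 122.5, 156.1, 227.9, 186.4, 152.5, 0.0 m³/s; ΣQ_DR = 945.8 m³/s, peak = 227.9 m³/s.
Runoff depth d = ΣQ_DR·Δt / A = 945.8 × 7200 / (681 km²) = 10.00 mm.
The 1-cm UH is the DRH scaled by (10 mm)/d, so U_p = 227.9 × 10/10.00 = 228 m³/s.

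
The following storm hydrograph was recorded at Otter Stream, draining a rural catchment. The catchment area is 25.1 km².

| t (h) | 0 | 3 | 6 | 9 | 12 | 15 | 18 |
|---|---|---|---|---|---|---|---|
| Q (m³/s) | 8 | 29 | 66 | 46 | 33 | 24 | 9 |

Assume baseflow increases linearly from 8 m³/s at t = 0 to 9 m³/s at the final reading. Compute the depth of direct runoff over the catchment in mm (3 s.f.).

Direct runoff: 0.00, 20.83, 57.67, 37.50, 24.33, 15.17, 0.00 m³/s; ΣQ_DR = 155.5 m³/s.
V = ΣQ_DR · Δt = 155.5 × 10800 s = 1.679 × 10^6 m³.
Over A = 25.1 km², depth = V / A = 66.9 mm.

d ≈ 66.9 mm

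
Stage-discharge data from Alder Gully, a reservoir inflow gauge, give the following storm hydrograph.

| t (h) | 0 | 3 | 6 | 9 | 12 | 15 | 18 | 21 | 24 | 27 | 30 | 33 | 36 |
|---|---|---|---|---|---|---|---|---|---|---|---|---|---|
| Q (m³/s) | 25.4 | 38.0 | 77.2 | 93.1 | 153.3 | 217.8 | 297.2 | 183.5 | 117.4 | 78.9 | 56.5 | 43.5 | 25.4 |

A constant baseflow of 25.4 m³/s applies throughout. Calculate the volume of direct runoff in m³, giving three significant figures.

V ≈ 1.16 × 10^7 m³

Direct-runoff ordinates (Q − Q_b): 0.0, 12.6, 51.8, 67.7, 127.9, 192.4, 271.8, 158.1, 92.0, 53.5, 31.1, 18.1, 0.0 m³/s.
ΣQ_DR = 1077 m³/s.
With Δt = 3 h = 10800 s, V = ΣQ_DR · Δt = 1077 × 10800 = 1.16 × 10^7 m³.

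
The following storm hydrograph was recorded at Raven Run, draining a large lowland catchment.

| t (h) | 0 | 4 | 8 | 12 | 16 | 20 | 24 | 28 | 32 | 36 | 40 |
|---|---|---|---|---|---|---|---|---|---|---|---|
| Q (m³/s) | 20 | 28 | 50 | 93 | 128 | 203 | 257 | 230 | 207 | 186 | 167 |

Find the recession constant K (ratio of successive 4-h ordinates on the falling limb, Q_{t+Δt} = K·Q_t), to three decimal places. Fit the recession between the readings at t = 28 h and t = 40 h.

Using the recession-limb readings at t = 28 h and t = 40 h: Q falls from 230 to 167 m³/s over 3 intervals.
K = (Q₂/Q₁)^(1/3) = (167/230)^(1/3) = 0.899.

K ≈ 0.899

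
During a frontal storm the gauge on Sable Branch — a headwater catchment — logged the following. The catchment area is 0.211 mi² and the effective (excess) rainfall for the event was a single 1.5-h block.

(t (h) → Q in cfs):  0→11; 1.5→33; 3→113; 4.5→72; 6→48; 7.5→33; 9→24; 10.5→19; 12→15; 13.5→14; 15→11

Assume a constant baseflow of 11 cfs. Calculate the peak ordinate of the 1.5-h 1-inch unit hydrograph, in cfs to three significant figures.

Direct runoff: 0.0, 22.0, 102.0, 61.0, 37.0, 22.0, 13.0, 8.0, 4.0, 3.0, 0.0 cfs; ΣQ_DR = 272.0 cfs, peak = 102.0 cfs.
Runoff depth d = ΣQ_DR·Δt / A = 272.0 × 5400 / (0.211 mi²) = 2.996 in.
The 1-inch UH is the DRH scaled by (1 in)/d, so U_p = 102.0 × 1/2.996 = 34.0 cfs.

U_p ≈ 34.0 cfs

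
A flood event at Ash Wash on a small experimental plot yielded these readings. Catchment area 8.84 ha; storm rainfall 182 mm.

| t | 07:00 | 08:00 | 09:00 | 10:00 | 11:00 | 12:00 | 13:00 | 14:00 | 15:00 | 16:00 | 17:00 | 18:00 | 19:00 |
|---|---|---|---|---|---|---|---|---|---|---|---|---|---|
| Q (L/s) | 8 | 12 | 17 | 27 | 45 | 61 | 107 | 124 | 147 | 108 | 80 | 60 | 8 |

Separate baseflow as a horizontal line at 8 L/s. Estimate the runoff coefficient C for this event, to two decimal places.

C ≈ 0.16

ΣQ_DR = 700.0 L/s; V = ΣQ_DR·Δt = 2.520 × 10^6 L.
Runoff depth d = V / A = 28.51 mm.
C = d / P = 28.51 / 182 = 0.16.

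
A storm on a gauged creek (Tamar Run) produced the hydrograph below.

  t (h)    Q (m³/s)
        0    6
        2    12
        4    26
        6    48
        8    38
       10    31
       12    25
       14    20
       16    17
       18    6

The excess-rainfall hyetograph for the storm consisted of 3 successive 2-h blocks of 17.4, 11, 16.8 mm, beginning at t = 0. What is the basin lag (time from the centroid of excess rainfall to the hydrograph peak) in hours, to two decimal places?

Centroid of excess rainfall: t_c = Σ P_i·t̄_i / ΣP_i = 2.9735 h (block centres at 1, 3, 5 h).
Hydrograph peak occurs at t = 6 h, so basin lag t_L = 6 − 2.9735 = 3.03 h.

t_L ≈ 3.03 h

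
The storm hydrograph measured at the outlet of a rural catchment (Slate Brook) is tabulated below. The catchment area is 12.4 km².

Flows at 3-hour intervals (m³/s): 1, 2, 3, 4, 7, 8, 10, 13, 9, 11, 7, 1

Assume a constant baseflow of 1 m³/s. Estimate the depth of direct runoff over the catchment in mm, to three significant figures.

d ≈ 55.7 mm

Direct runoff: 0.0, 1.0, 2.0, 3.0, 6.0, 7.0, 9.0, 12.0, 8.0, 10.0, 6.0, 0.0 m³/s; ΣQ_DR = 64.00 m³/s.
V = ΣQ_DR · Δt = 64.00 × 10800 s = 6.912 × 10^5 m³.
Over A = 12.4 km², depth = V / A = 55.7 mm.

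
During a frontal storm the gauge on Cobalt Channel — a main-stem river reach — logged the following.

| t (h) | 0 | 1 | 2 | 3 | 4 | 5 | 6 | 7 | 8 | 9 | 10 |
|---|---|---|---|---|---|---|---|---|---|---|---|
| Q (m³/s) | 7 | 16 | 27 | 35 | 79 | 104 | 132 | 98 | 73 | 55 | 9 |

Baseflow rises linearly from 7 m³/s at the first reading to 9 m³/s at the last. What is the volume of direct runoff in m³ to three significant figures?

V ≈ 1.97 × 10^6 m³

Direct-runoff ordinates (Q − Q_b): 0.00, 8.80, 19.60, 27.40, 71.20, 96.00, 123.80, 89.60, 64.40, 46.20, 0.00 m³/s.
ΣQ_DR = 547.0 m³/s.
With Δt = 1 h = 3600 s, V = ΣQ_DR · Δt = 547.0 × 3600 = 1.97 × 10^6 m³.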